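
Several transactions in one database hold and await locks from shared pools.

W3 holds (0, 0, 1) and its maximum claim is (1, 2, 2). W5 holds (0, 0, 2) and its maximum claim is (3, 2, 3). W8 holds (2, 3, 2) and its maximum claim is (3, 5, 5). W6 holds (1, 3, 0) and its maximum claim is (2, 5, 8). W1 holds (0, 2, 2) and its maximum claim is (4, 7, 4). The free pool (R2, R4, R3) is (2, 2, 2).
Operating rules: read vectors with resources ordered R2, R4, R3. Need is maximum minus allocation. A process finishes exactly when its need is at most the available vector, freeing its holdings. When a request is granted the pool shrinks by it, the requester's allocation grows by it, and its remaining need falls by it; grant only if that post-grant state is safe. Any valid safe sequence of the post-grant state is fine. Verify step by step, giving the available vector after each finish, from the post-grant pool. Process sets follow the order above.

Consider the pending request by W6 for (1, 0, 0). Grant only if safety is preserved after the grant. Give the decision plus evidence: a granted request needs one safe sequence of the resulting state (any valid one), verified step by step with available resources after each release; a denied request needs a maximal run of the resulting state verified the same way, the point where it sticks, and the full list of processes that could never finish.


DENY: after the grant no complete ordering would exist.
Key observation: after W3, W8, W5 the pool peaks at (3, 5, 7), and each blocked process is short somewhere: W6 on R3; W1 on R2.
On the post-grant state, W3, W8, W5 is a maximal run — nothing extends it. Step-by-step check:
  pool = (1, 2, 2)
  run W3 (needs (1, 2, 1), free (1, 2, 2)); after release of (0, 0, 1) the pool is (1, 2, 3)
  run W8 (needs (1, 2, 3), free (1, 2, 3)); after release of (2, 3, 2) the pool is (3, 5, 5)
  run W5 (needs (3, 2, 1), free (3, 5, 5)); after release of (0, 0, 2) the pool is (3, 5, 7)
  W6 cannot run: need (0, 2, 8) vs free (3, 5, 7) (insufficient R3)
  W1 cannot run: need (4, 5, 2) vs free (3, 5, 7) (insufficient R2)
Processes that could never finish after the grant: W6 and W1.


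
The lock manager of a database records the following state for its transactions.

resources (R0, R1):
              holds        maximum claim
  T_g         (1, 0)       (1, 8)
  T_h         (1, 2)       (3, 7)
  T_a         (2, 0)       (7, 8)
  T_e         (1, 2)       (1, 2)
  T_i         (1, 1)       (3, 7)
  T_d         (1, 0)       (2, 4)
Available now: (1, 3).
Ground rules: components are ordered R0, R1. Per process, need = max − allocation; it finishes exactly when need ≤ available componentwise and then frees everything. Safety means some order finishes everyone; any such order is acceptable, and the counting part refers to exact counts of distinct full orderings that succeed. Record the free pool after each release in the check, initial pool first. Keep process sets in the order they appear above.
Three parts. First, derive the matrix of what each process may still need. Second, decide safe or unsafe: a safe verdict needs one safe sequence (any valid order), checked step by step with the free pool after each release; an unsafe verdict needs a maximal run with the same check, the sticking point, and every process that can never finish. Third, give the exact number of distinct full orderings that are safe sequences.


(1) Need matrix, components ordered R0, R1:
  T_g: (0, 8)
  T_h: (2, 5)
  T_a: (5, 8)
  T_e: (0, 0)
  T_i: (2, 6)
  T_d: (1, 4)
(2) SAFE — a valid safe sequence is T_e, T_h, T_i, T_d, T_a, T_g.
Key observation: reading the order forward, T_h is the first process whose need (2, 5) meets the free pool (2, 5) exactly on a resource it requests.
Verifying each step:
  pool = (1, 3)
  T_e needs (0, 0) <= (1, 3) -> finishes; pool += (1, 2) = (2, 5)
  T_h needs (2, 5) <= (2, 5) -> finishes; pool += (1, 2) = (3, 7)
  T_i needs (2, 6) <= (3, 7) -> finishes; pool += (1, 1) = (4, 8)
  T_d needs (1, 4) <= (4, 8) -> finishes; pool += (1, 0) = (5, 8)
  T_a needs (5, 8) <= (5, 8) -> finishes; pool += (2, 0) = (7, 8)
  T_g needs (0, 8) <= (7, 8) -> finishes; pool += (1, 0) = (8, 8)
(3) Precisely 8 of the possible complete orderings are safe sequences.


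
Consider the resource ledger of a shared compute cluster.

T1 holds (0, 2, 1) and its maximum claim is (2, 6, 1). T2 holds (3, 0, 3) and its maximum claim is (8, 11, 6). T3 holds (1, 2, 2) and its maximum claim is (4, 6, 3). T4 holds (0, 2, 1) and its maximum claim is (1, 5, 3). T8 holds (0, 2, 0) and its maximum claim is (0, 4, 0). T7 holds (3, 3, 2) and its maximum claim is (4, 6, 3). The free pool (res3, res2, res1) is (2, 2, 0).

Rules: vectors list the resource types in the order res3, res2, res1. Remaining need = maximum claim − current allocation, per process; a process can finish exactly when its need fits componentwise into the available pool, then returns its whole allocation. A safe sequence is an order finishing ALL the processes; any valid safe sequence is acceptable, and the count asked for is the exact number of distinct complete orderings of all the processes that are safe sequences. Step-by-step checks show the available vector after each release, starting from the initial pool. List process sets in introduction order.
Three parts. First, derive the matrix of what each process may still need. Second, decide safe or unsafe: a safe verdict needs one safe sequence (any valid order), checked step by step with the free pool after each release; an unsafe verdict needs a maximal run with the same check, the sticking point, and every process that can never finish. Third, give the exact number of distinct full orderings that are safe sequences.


(1) Remaining need (order res3, res2, res1):
  T1: (2, 4, 0)
  T2: (5, 11, 3)
  T3: (3, 4, 1)
  T4: (1, 3, 2)
  T8: (0, 2, 0)
  T7: (1, 3, 1)
(2) SAFE, for example via the order T8, T1, T7, T3, T4, T2.
Key observation: reading the order forward, T8 is the first process whose need (0, 2, 0) meets the free pool (2, 2, 0) exactly on a resource it requests.
Walking it through:
  pool = (2, 2, 0)
  T8: need (0, 2, 0) fits (2, 2, 0); releases (0, 2, 0), pool now (2, 4, 0)
  T1: need (2, 4, 0) fits (2, 4, 0); releases (0, 2, 1), pool now (2, 6, 1)
  T7: need (1, 3, 1) fits (2, 6, 1); releases (3, 3, 2), pool now (5, 9, 3)
  T3: need (3, 4, 1) fits (5, 9, 3); releases (1, 2, 2), pool now (6, 11, 5)
  T4: need (1, 3, 2) fits (6, 11, 5); releases (0, 2, 1), pool now (6, 13, 6)
  T2: need (5, 11, 3) fits (6, 13, 6); releases (3, 0, 3), pool now (9, 13, 9)
(3) Precisely 4 of the possible complete orderings are safe sequences.


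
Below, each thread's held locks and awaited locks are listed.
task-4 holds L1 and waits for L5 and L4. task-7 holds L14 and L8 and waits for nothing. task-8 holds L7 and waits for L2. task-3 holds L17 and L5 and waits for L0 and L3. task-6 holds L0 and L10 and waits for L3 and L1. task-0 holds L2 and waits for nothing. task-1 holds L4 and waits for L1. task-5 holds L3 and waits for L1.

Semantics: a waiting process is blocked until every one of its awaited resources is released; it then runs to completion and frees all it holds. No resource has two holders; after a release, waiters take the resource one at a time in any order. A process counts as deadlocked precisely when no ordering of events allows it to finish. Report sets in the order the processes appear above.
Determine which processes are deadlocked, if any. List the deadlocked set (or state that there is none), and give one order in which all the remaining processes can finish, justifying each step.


Deadlocked: task-4, task-3, task-6, task-1 and task-5.
Key observation: the wait chain closes on itself along task-4 -> task-3 -> task-6 -> task-4; task-1 and task-5 are caught in further circular waits.
The rest can finish in the order task-7, task-0, task-8.
Walking it through:
  run task-7 (it waits on nothing); releases L14 and L8
  run task-0 (it waits on nothing); releases L2
  run task-8 (all its waits — L2 — are resolved); releases L7


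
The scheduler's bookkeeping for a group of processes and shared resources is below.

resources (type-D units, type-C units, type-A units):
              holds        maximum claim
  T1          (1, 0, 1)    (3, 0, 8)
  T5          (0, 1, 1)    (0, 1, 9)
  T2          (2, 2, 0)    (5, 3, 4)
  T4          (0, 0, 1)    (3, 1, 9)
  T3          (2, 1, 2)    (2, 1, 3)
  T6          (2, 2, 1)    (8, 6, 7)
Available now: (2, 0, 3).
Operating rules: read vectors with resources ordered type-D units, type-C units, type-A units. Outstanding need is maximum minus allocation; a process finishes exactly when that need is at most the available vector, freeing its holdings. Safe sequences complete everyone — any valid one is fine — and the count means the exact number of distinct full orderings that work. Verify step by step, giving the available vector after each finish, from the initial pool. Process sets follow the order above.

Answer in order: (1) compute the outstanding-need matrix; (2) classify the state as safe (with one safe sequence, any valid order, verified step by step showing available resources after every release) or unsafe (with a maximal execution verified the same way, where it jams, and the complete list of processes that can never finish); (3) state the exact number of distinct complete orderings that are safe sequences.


(1) Outstanding need per process (order type-D units, type-C units, type-A units):
  T1: (2, 0, 7)
  T5: (0, 0, 8)
  T2: (3, 1, 4)
  T4: (3, 1, 8)
  T3: (0, 0, 1)
  T6: (6, 4, 6)
(2) UNSAFE — no complete ordering exists.
Key observation: once T3, T2 finish, the pool peaks at (6, 3, 5) — and every remaining process still needs more type-A units than that.
A maximal execution: T3, T2 — then nothing else fits. Step-by-step check:
  pool = (2, 0, 3)
  T3: need (0, 0, 1) fits (2, 0, 3); releases (2, 1, 2), pool now (4, 1, 5)
  T2: need (3, 1, 4) fits (4, 1, 5); releases (2, 2, 0), pool now (6, 3, 5)
  T1 cannot run: need (2, 0, 7) vs free (6, 3, 5) (insufficient type-A units)
  T5 cannot run: need (0, 0, 8) vs free (6, 3, 5) (insufficient type-A units)
  T4 cannot run: need (3, 1, 8) vs free (6, 3, 5) (insufficient type-A units)
  T6 cannot run: need (6, 4, 6) vs free (6, 3, 5) (insufficient type-C units and type-A units)
Permanently blocked: T1, T5, T4 and T6.
(3) Exactly 0 of the possible complete orderings are safe sequences.


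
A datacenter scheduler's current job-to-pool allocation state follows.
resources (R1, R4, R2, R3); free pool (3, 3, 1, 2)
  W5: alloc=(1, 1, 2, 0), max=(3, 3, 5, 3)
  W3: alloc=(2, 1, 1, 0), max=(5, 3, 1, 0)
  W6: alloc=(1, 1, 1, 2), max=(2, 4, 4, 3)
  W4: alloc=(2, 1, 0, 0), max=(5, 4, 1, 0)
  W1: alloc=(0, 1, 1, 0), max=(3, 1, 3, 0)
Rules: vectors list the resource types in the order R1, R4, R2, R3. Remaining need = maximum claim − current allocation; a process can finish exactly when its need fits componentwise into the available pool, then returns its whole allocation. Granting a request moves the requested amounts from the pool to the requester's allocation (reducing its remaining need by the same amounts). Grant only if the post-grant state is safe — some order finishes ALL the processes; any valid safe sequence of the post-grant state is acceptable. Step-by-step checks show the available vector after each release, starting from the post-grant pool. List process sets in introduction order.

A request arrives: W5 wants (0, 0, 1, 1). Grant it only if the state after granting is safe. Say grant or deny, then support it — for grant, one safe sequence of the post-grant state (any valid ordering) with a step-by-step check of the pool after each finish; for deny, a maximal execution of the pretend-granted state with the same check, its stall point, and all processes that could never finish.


DENY — the pretend-granted state is unsafe.
Key observation: once W3, W4 finish, the pool peaks at (7, 5, 1, 1) — and every remaining process still needs more R2 than that.
After a pretend grant, a maximal execution: W3, W4 — then nothing else fits. Check, step by step:
  pool = (3, 3, 0, 1)
  W3 needs (3, 2, 0, 0) <= (3, 3, 0, 1) -> finishes; pool += (2, 1, 1, 0) = (5, 4, 1, 1)
  W4 needs (3, 3, 1, 0) <= (5, 4, 1, 1) -> finishes; pool += (2, 1, 0, 0) = (7, 5, 1, 1)
  W5 cannot run: need (2, 2, 2, 2) vs free (7, 5, 1, 1) (insufficient R2 and R3)
  W6 cannot run: need (1, 3, 3, 1) vs free (7, 5, 1, 1) (insufficient R2)
  W1 cannot run: need (3, 0, 2, 0) vs free (7, 5, 1, 1) (insufficient R2)
Processes that could never finish after the grant: W5, W6 and W1.


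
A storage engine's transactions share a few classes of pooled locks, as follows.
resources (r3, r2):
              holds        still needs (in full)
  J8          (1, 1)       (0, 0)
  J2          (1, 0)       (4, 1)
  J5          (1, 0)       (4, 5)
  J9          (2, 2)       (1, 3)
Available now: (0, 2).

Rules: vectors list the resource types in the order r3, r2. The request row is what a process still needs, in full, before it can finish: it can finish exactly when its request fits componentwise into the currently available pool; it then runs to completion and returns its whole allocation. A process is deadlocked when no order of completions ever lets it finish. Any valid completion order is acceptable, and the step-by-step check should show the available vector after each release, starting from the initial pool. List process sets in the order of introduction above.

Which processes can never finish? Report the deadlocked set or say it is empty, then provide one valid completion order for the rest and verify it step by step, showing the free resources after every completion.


Deadlocked: J2 and J5.
Key observation: the wall is r3: completing J8, J9 brings the pool only to (3, 5), and all the rest need more.
The rest can finish in the order J8, J9. Step-by-step check:
  pool = (0, 2)
  J8: need (0, 0) fits (0, 2); releases (1, 1), pool now (1, 3)
  J9: need (1, 3) fits (1, 3); releases (2, 2), pool now (3, 5)
None of the blocked processes ever fits:
  J2 cannot run: need (4, 1) vs free (3, 5) (insufficient r3)
  J5 cannot run: need (4, 5) vs free (3, 5) (insufficient r3)


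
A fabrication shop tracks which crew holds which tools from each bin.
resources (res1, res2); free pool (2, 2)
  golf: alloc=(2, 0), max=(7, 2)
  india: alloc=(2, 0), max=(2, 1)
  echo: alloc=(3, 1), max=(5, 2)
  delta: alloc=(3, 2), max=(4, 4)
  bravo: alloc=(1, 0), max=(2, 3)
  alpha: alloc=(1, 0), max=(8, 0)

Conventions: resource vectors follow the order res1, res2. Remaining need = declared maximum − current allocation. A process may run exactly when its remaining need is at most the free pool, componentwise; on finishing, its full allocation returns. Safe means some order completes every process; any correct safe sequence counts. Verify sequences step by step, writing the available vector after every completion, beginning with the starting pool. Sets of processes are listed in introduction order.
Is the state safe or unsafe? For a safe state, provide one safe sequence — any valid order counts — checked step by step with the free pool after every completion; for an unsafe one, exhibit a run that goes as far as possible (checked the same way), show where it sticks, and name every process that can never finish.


SAFE — a valid safe sequence is echo, bravo, delta, golf, alpha, india.
Key observation: the first exact fit in this order is echo — it needs (2, 1) with (2, 2) free, meeting a requested resource to the last unit.
Step-by-step check:
  pool = (2, 2)
  run echo (needs (2, 1), free (2, 2)); after release of (3, 1) the pool is (5, 3)
  run bravo (needs (1, 3), free (5, 3)); after release of (1, 0) the pool is (6, 3)
  run delta (needs (1, 2), free (6, 3)); after release of (3, 2) the pool is (9, 5)
  run golf (needs (5, 2), free (9, 5)); after release of (2, 0) the pool is (11, 5)
  run alpha (needs (7, 0), free (11, 5)); after release of (1, 0) the pool is (12, 5)
  run india (needs (0, 1), free (12, 5)); after release of (2, 0) the pool is (14, 5)


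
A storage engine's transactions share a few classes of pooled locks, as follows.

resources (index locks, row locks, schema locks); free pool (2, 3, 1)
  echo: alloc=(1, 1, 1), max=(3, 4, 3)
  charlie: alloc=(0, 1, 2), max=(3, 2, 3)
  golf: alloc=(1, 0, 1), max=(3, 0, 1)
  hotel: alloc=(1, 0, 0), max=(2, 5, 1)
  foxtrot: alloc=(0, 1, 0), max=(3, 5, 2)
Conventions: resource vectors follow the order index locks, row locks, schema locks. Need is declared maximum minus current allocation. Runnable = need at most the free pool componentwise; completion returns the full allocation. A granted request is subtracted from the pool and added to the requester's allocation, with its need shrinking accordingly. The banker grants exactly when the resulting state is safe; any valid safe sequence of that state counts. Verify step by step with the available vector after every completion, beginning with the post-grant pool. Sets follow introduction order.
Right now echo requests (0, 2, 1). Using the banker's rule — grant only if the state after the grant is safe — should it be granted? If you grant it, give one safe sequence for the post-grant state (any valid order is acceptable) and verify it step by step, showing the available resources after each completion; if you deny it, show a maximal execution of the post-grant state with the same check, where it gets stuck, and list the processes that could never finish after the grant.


GRANT — the state after the grant stays safe, e.g. via golf, echo, foxtrot, hotel, charlie.
Key observation: post-grant, (2, 1, 0) remains, and an order beginning with golf completes everyone.
Check on the post-grant state, step by step:
  pool = (2, 1, 0)
  golf: need (2, 0, 0) fits (2, 1, 0); releases (1, 0, 1), pool now (3, 1, 1)
  echo: need (2, 1, 1) fits (3, 1, 1); releases (1, 3, 2), pool now (4, 4, 3)
  foxtrot: need (3, 4, 2) fits (4, 4, 3); releases (0, 1, 0), pool now (4, 5, 3)
  hotel: need (1, 5, 1) fits (4, 5, 3); releases (1, 0, 0), pool now (5, 5, 3)
  charlie: need (3, 1, 1) fits (5, 5, 3); releases (0, 1, 2), pool now (5, 6, 5)


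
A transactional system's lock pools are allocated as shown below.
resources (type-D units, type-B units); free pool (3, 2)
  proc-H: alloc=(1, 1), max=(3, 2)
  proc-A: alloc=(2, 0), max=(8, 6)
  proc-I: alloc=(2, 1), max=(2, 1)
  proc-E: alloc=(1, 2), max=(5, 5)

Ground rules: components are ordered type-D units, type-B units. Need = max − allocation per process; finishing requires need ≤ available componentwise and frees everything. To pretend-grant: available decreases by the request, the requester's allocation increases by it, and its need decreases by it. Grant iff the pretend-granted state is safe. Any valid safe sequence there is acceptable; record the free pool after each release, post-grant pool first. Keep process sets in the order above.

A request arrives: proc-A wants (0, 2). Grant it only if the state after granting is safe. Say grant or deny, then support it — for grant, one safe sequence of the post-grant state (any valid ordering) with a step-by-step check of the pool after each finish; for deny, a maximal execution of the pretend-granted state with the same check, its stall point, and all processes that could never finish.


DENY — the pretend-granted state is unsafe.
Key observation: once proc-I, proc-H finish, the pool peaks at (6, 2) — and every remaining process still needs more type-B units than that.
Pretend the grant happened; the run proc-I, proc-H goes as far as possible. Step-by-step check:
  pool = (3, 0)
  proc-I: need (0, 0) fits (3, 0); releases (2, 1), pool now (5, 1)
  proc-H: need (2, 1) fits (5, 1); releases (1, 1), pool now (6, 2)
  proc-A still needs (6, 4) but only (6, 2) is free — short on type-B units
  proc-E still needs (4, 3) but only (6, 2) is free — short on type-B units
Had the request been granted, proc-A and proc-E could never finish.


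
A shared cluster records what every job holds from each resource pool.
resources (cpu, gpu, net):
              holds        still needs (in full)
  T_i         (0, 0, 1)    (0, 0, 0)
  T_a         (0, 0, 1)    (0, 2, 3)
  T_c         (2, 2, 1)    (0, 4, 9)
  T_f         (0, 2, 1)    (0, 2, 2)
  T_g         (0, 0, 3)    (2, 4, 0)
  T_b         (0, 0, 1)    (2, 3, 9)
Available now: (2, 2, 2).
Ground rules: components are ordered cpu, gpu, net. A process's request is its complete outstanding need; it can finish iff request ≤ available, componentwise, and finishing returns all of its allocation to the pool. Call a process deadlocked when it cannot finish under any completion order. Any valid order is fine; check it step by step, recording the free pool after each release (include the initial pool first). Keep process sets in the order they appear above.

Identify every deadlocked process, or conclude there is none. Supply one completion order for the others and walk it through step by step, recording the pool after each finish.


Deadlocked set: T_c and T_b.
Key observation: even finishing T_f, T_g, T_i, T_a leaves just (2, 4, 8) free — too little net for any of the remaining processes.
The rest can finish in the order T_f, T_g, T_i, T_a. Walking it through:
  pool = (2, 2, 2)
  T_f needs (0, 2, 2) <= (2, 2, 2) -> finishes; pool += (0, 2, 1) = (2, 4, 3)
  T_g needs (2, 4, 0) <= (2, 4, 3) -> finishes; pool += (0, 0, 3) = (2, 4, 6)
  T_i needs (0, 0, 0) <= (2, 4, 6) -> finishes; pool += (0, 0, 1) = (2, 4, 7)
  T_a needs (0, 2, 3) <= (2, 4, 7) -> finishes; pool += (0, 0, 1) = (2, 4, 8)
None of the blocked processes ever fits:
  T_c cannot run: need (0, 4, 9) vs free (2, 4, 8) (insufficient net)
  T_b cannot run: need (2, 3, 9) vs free (2, 4, 8) (insufficient net)


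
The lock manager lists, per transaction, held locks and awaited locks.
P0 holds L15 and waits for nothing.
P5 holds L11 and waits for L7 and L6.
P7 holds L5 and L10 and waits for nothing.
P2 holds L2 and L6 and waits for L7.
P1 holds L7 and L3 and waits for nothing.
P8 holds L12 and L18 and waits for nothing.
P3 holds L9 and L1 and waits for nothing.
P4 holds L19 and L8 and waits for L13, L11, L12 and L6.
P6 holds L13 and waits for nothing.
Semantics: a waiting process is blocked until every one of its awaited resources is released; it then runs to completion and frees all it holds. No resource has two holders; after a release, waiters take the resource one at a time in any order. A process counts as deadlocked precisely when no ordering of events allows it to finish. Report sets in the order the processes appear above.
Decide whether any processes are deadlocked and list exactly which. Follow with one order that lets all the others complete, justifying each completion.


No process is deadlocked.
Key observation: the wait graph is acyclic; completion cascades from the unblocked processes through everyone else.
The rest can finish in the order P6, P1, P2, P0, P5, P8, P4, P7, P3.
Walking it through:
  P6 waits on nothing -> runs at once and releases L13
  P1 waits on nothing -> runs at once and releases L7 and L3
  P2: everything it awaited (L7) is free; runs, freeing L2 and L6
  P0 waits on nothing -> runs at once and releases L15
  P5: everything it awaited (L7 and L6) is free; runs, freeing L11
  P8 waits on nothing -> runs at once and releases L12 and L18
  P4: everything it awaited (L13, L11, L12 and L6) is free; runs, freeing L19 and L8
  P7 waits on nothing -> runs at once and releases L5 and L10
  P3 waits on nothing -> runs at once and releases L9 and L1


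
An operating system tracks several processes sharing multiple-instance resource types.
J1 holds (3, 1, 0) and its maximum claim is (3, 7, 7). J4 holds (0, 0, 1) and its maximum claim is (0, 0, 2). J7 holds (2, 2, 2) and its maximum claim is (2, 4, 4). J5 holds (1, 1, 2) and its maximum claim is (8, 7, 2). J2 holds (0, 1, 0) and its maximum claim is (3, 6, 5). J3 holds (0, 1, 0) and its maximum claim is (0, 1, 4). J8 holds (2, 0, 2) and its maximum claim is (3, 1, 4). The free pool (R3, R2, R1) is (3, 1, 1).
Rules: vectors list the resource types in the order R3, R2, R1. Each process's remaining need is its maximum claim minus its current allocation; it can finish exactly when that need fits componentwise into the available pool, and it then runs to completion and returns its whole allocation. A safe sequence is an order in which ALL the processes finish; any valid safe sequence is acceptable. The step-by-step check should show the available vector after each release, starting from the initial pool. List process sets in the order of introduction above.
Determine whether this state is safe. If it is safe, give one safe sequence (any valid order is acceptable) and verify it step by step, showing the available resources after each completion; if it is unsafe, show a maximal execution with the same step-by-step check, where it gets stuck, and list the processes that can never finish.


UNSAFE — no complete ordering exists.
Key observation: even finishing J4, J8, J3, J7 leaves just (7, 4, 6) free — too little R2 for any of the remaining processes.
The run J4, J8, J3, J7 cannot be extended any further. Verifying each step:
  pool = (3, 1, 1)
  run J4 (needs (0, 0, 1), free (3, 1, 1)); after release of (0, 0, 1) the pool is (3, 1, 2)
  run J8 (needs (1, 1, 2), free (3, 1, 2)); after release of (2, 0, 2) the pool is (5, 1, 4)
  run J3 (needs (0, 0, 4), free (5, 1, 4)); after release of (0, 1, 0) the pool is (5, 2, 4)
  run J7 (needs (0, 2, 2), free (5, 2, 4)); after release of (2, 2, 2) the pool is (7, 4, 6)
  J1 cannot run: need (0, 6, 7) vs free (7, 4, 6) (insufficient R2 and R1)
  J5 cannot run: need (7, 6, 0) vs free (7, 4, 6) (insufficient R2)
  J2 cannot run: need (3, 5, 5) vs free (7, 4, 6) (insufficient R2)
Processes that can never finish: J1, J5 and J2.


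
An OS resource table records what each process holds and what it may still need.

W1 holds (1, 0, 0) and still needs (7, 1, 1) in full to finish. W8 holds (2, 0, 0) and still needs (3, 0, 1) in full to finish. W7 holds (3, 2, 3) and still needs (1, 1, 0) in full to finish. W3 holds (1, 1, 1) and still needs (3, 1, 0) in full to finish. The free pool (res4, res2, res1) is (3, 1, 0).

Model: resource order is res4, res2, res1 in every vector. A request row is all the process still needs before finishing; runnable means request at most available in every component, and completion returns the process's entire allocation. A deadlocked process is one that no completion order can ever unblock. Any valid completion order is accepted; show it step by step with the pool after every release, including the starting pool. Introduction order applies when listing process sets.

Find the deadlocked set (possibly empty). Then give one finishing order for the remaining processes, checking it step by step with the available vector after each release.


Nothing here is deadlocked.
Key observation: W7 can run right away; the returned allocation unlocks the remaining processes in turn.
A valid finishing order for the others: W7, W3, W8, W1. Walking it through:
  pool = (3, 1, 0)
  run W7 (needs (1, 1, 0), free (3, 1, 0)); after release of (3, 2, 3) the pool is (6, 3, 3)
  run W3 (needs (3, 1, 0), free (6, 3, 3)); after release of (1, 1, 1) the pool is (7, 4, 4)
  run W8 (needs (3, 0, 1), free (7, 4, 4)); after release of (2, 0, 0) the pool is (9, 4, 4)
  run W1 (needs (7, 1, 1), free (9, 4, 4)); after release of (1, 0, 0) the pool is (10, 4, 4)


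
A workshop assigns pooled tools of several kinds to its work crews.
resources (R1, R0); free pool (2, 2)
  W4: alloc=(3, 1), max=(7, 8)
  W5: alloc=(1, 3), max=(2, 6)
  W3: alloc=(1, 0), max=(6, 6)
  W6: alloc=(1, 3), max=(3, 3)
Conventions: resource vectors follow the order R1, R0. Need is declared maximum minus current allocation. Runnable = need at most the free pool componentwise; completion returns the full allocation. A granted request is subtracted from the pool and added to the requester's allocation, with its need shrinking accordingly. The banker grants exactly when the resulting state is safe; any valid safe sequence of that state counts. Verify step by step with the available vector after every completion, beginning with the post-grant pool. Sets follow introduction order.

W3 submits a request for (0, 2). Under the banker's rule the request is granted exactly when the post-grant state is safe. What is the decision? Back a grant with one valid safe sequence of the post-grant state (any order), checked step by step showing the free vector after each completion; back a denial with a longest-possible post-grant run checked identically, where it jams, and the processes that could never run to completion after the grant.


DENY — the pretend-granted state is unsafe.
Key observation: after W6, W5 the pool peaks at (4, 6), and each blocked process is short somewhere: W4 on R0; W3 on R1.
After a pretend grant, a maximal execution: W6, W5 — then nothing else fits. Step-by-step check:
  pool = (2, 0)
  W6 needs (2, 0) <= (2, 0) -> finishes; pool += (1, 3) = (3, 3)
  W5 needs (1, 3) <= (3, 3) -> finishes; pool += (1, 3) = (4, 6)
  blocked: W4 wants (4, 7), pool (4, 6) — not enough R0
  blocked: W3 wants (5, 4), pool (4, 6) — not enough R1
Had the request been granted, W4 and W3 could never finish.


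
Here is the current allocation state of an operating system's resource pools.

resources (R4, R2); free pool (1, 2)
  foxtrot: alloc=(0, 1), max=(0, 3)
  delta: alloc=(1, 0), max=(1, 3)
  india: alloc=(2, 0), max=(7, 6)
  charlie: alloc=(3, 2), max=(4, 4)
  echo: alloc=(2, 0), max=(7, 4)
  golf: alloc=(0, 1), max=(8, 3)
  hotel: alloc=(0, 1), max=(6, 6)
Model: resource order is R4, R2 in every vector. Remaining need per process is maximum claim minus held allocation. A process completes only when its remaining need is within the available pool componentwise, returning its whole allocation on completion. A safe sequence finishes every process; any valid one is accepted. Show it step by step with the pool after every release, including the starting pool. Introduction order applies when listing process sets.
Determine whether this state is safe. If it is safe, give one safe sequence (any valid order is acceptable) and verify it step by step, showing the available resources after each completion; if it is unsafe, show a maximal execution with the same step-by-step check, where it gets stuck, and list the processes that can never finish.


SAFE — a valid safe sequence is charlie, delta, echo, foxtrot, hotel, india, golf.
Key observation: charlie is the earliest step where a requested resource binds exactly: need (1, 2), pool (1, 2) at its turn.
Step-by-step check:
  pool = (1, 2)
  charlie: need (1, 2) fits (1, 2); releases (3, 2), pool now (4, 4)
  delta: need (0, 3) fits (4, 4); releases (1, 0), pool now (5, 4)
  echo: need (5, 4) fits (5, 4); releases (2, 0), pool now (7, 4)
  foxtrot: need (0, 2) fits (7, 4); releases (0, 1), pool now (7, 5)
  hotel: need (6, 5) fits (7, 5); releases (0, 1), pool now (7, 6)
  india: need (5, 6) fits (7, 6); releases (2, 0), pool now (9, 6)
  golf: need (8, 2) fits (9, 6); releases (0, 1), pool now (9, 7)


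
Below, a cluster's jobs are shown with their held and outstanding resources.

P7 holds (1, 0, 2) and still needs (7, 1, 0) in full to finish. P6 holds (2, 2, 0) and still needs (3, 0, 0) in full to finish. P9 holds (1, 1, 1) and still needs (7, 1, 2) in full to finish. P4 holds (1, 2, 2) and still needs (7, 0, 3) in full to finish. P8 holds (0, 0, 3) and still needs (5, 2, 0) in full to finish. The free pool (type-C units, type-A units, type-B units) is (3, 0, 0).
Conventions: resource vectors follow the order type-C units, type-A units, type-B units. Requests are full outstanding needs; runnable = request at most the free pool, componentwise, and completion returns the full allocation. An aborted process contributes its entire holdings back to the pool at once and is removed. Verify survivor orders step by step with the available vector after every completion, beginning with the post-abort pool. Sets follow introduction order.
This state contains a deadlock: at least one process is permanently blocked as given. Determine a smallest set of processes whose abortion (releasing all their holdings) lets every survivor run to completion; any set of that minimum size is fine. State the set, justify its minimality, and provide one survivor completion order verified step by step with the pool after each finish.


The answer: abort P7 and P9.
Key observation: P4 could never have finished before the abort; with (2, 1, 3) returned by P7 and P9, it fits at step 2.
Minimality, checking each single-abort alternative: P7 alone leaves P9 blocked (short on type-C units); P6 alone leaves P7 blocked (short on type-C units); P9 alone leaves P7 blocked (short on type-C units); P4 alone leaves P7 blocked (short on type-C units); P8 alone leaves P7 blocked (short on type-C units).
Survivors finish in the order: P6, P4, P8. Check, step by step (pool after the aborts first):
  pool = (5, 1, 3)
  P6 needs (3, 0, 0) <= (5, 1, 3) -> finishes; pool += (2, 2, 0) = (7, 3, 3)
  P4 needs (7, 0, 3) <= (7, 3, 3) -> finishes; pool += (1, 2, 2) = (8, 5, 5)
  P8 needs (5, 2, 0) <= (8, 5, 5) -> finishes; pool += (0, 0, 3) = (8, 5, 8)


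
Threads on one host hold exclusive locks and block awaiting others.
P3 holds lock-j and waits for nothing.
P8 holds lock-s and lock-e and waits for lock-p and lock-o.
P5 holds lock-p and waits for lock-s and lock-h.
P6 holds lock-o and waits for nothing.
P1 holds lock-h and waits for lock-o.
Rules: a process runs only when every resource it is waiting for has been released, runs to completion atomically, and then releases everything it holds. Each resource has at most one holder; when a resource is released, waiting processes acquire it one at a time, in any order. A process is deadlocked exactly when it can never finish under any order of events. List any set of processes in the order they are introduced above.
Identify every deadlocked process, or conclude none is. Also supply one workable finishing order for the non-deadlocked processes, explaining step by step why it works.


The deadlocked set is P8 and P5.
Key observation: the wait chain closes on itself along P8 -> P5 -> P8; no other process is dragged down with it.
The rest can finish in the order P3, P6, P1.
Step-by-step check:
  P3 waits on nothing -> runs at once and releases lock-j
  P6 waits on nothing -> runs at once and releases lock-o
  P1: everything it awaited (lock-o) is free; runs, freeing lock-h


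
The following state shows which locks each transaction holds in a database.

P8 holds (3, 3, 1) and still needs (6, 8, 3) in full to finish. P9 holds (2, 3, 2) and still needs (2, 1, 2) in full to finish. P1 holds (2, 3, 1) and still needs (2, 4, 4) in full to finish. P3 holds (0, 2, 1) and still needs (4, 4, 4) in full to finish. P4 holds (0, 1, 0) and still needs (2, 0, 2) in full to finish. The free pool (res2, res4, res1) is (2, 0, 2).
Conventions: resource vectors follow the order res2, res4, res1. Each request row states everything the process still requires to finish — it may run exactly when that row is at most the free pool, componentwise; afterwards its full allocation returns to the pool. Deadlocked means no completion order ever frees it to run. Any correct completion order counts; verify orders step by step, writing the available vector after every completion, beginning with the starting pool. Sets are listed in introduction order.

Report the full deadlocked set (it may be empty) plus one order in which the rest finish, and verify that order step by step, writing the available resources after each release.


Nothing here is deadlocked.
Key observation: starting with P4, each completion frees enough for the next — no one is permanently blocked.
A valid finishing order for the others: P4, P9, P1, P3, P8. Step-by-step check:
  pool = (2, 0, 2)
  P4 needs (2, 0, 2) <= (2, 0, 2) -> finishes; pool += (0, 1, 0) = (2, 1, 2)
  P9 needs (2, 1, 2) <= (2, 1, 2) -> finishes; pool += (2, 3, 2) = (4, 4, 4)
  P1 needs (2, 4, 4) <= (4, 4, 4) -> finishes; pool += (2, 3, 1) = (6, 7, 5)
  P3 needs (4, 4, 4) <= (6, 7, 5) -> finishes; pool += (0, 2, 1) = (6, 9, 6)
  P8 needs (6, 8, 3) <= (6, 9, 6) -> finishes; pool += (3, 3, 1) = (9, 12, 7)


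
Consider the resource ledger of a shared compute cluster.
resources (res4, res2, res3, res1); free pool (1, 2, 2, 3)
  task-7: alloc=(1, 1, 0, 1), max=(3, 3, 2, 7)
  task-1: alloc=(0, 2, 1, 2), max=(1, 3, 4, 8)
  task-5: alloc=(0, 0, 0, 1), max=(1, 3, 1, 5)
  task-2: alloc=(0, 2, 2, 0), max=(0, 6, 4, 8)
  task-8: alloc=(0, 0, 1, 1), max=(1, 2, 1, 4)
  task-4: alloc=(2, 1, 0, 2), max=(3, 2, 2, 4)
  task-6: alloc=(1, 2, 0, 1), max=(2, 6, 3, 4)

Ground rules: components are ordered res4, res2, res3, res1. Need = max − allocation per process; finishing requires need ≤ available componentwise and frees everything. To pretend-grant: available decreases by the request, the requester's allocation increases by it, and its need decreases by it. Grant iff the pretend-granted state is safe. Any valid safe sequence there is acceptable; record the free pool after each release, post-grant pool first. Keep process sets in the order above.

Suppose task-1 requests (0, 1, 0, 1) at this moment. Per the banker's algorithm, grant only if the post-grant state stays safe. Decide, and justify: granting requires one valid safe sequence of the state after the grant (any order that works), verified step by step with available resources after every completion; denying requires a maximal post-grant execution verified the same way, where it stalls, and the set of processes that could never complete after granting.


GRANT: granting preserves safety; a valid post-grant sequence is task-4, task-8, task-1, task-6, task-7, task-2, task-5.
Key observation: granting shrinks the pool to (1, 1, 2, 2), yet task-4 still fits and the chain goes through.
Step-by-step check of the post-grant state:
  pool = (1, 1, 2, 2)
  task-4 needs (1, 1, 2, 2) <= (1, 1, 2, 2) -> finishes; pool += (2, 1, 0, 2) = (3, 2, 2, 4)
  task-8 needs (1, 2, 0, 3) <= (3, 2, 2, 4) -> finishes; pool += (0, 0, 1, 1) = (3, 2, 3, 5)
  task-1 needs (1, 0, 3, 5) <= (3, 2, 3, 5) -> finishes; pool += (0, 3, 1, 3) = (3, 5, 4, 8)
  task-6 needs (1, 4, 3, 3) <= (3, 5, 4, 8) -> finishes; pool += (1, 2, 0, 1) = (4, 7, 4, 9)
  task-7 needs (2, 2, 2, 6) <= (4, 7, 4, 9) -> finishes; pool += (1, 1, 0, 1) = (5, 8, 4, 10)
  task-2 needs (0, 4, 2, 8) <= (5, 8, 4, 10) -> finishes; pool += (0, 2, 2, 0) = (5, 10, 6, 10)
  task-5 needs (1, 3, 1, 4) <= (5, 10, 6, 10) -> finishes; pool += (0, 0, 0, 1) = (5, 10, 6, 11)


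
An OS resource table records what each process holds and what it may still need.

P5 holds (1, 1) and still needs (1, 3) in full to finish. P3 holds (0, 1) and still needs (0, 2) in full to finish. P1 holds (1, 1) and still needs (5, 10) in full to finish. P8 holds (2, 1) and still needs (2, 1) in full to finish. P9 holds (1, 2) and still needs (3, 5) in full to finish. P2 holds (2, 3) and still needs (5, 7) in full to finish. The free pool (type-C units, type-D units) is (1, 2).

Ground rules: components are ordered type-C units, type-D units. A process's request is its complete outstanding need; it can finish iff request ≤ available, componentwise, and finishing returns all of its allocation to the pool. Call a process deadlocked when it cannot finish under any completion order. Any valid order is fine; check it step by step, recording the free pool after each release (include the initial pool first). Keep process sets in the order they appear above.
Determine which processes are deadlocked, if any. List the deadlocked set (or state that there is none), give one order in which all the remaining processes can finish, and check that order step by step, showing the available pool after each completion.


Nothing here is deadlocked.
Key observation: starting with P3, each completion frees enough for the next — no one is permanently blocked.
A valid finishing order for the others: P3, P5, P8, P9, P2, P1. Walking it through:
  pool = (1, 2)
  P3 needs (0, 2) <= (1, 2) -> finishes; pool += (0, 1) = (1, 3)
  P5 needs (1, 3) <= (1, 3) -> finishes; pool += (1, 1) = (2, 4)
  P8 needs (2, 1) <= (2, 4) -> finishes; pool += (2, 1) = (4, 5)
  P9 needs (3, 5) <= (4, 5) -> finishes; pool += (1, 2) = (5, 7)
  P2 needs (5, 7) <= (5, 7) -> finishes; pool += (2, 3) = (7, 10)
  P1 needs (5, 10) <= (7, 10) -> finishes; pool += (1, 1) = (8, 11)
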